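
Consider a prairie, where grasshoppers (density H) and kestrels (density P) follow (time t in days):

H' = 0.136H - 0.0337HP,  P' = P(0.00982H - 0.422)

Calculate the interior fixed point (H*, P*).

H* ≈ 43, P* ≈ 4.04

Set dP/dt = 0 with P > 0: 0.00982H - 0.422 = 0, so H* = 0.422/0.00982 = 43.
Set dH/dt = 0 with H > 0: 0.136 - 0.0337P = 0, so P* = 0.136/0.0337 = 4.04.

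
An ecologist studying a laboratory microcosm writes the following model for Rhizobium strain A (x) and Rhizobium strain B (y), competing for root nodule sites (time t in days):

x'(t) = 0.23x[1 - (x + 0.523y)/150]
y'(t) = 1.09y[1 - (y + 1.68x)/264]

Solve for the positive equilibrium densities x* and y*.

x* ≈ 98.3, y* ≈ 98.9

Setting both brackets to zero gives the nullclines x + 0.523y = 150 and 1.68x + y = 264.
Substituting y = 264 - 1.68x into the first: x(1 - 0.523·1.68) = 150 - 0.523·264.
So x* = 11.9/0.121 = 98.3, and then y* = 264 - 1.68·98.3 = 98.9.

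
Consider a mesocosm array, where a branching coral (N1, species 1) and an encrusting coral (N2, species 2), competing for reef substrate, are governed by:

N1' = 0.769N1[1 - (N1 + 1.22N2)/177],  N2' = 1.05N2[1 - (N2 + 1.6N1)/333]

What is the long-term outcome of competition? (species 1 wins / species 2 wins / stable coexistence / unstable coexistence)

Compare the nullcline intercepts: K1/α12 = 177/1.22 = 145 < K2 = 333; K2/α21 = 333/1.6 = 208 > K1 = 177.
Since the inequalities point opposite ways, species 2 can invade but species 1 cannot.

species 2 excludes species 1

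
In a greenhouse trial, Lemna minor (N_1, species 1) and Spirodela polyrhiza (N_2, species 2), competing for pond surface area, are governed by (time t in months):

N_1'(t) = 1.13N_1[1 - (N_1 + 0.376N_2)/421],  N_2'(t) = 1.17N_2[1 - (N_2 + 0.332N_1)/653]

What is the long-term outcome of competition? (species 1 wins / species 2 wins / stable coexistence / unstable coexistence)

stable coexistence

Compare the nullcline intercepts: K1/α12 = 421/0.376 = 1120 > K2 = 653; K2/α21 = 653/0.332 = 1970 > K1 = 421.
Since both inequalities hold, each species can invade when rare, so the interior equilibrium is stable.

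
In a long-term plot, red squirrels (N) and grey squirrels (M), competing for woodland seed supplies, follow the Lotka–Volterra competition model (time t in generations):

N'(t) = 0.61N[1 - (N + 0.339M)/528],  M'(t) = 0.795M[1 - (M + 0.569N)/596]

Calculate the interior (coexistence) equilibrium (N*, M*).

N* ≈ 404, M* ≈ 366

Setting both brackets to zero gives the nullclines N + 0.339M = 528 and 0.569N + M = 596.
Substituting M = 596 - 0.569N into the first: N(1 - 0.339·0.569) = 528 - 0.339·596.
So N* = 326/0.807 = 404, and then M* = 596 - 0.569·404 = 366.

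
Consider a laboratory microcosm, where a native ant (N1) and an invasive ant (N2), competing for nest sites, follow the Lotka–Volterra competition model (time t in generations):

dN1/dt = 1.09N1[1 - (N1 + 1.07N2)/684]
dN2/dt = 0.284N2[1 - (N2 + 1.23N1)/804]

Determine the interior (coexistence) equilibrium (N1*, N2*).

N1* ≈ 558, N2* ≈ 118

Setting both brackets to zero gives the nullclines N1 + 1.07N2 = 684 and 1.23N1 + N2 = 804.
Substituting N2 = 804 - 1.23N1 into the first: N1(1 - 1.07·1.23) = 684 - 1.07·804.
So N1* = -176/-0.316 = 558, and then N2* = 804 - 1.23·558 = 118.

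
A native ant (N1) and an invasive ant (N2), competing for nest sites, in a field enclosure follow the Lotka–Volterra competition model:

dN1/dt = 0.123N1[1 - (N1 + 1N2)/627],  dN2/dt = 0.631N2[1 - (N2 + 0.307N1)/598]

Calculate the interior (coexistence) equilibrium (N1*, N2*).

Setting both brackets to zero gives the nullclines N1 + 1N2 = 627 and 0.307N1 + N2 = 598.
Substituting N2 = 598 - 0.307N1 into the first: N1(1 - 1·0.307) = 627 - 1·598.
So N1* = 29/0.693 = 41.8, and then N2* = 598 - 0.307·41.8 = 585.

N1* ≈ 41.8, N2* ≈ 585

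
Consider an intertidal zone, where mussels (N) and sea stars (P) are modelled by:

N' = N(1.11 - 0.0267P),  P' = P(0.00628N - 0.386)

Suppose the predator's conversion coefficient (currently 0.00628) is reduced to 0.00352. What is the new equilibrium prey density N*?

N* ≈ 110

At the interior fixed point, setting dP/dt = 0 with P > 0 fixes N* = (predator death rate)/(NP coefficient) — independent of the other coefficients.
With the change, N* = 0.386/0.00352 = 110; it rises from 61.5.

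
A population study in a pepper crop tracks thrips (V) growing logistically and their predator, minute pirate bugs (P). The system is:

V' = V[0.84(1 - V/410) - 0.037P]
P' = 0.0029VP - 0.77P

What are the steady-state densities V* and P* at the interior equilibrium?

V* ≈ 266, P* ≈ 8

From dP/dt = 0 with P > 0: 0.0029V* = 0.77, so V* = 266.
Substitute into dV/dt = 0: 0.84(1 - 266/410) = 0.037P*.
The bracket is 0.352, giving P* = 0.296/0.037 = 8.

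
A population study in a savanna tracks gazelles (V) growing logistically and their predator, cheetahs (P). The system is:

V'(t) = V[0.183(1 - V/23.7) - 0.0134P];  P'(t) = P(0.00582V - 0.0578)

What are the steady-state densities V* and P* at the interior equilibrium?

V* ≈ 9.93, P* ≈ 7.93

From dP/dt = 0 with P > 0: 0.00582V* = 0.0578, so V* = 9.93.
Substitute into dV/dt = 0: 0.183(1 - 9.93/23.7) = 0.0134P*.
The bracket is 0.581, giving P* = 0.106/0.0134 = 7.93.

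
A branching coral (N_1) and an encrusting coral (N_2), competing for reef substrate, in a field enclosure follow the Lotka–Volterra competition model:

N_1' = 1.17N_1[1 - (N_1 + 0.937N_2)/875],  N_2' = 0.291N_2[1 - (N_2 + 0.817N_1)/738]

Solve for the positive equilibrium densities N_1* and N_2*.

N_1* ≈ 783, N_2* ≈ 98.6

Setting both brackets to zero gives the nullclines N_1 + 0.937N_2 = 875 and 0.817N_1 + N_2 = 738.
Substituting N_2 = 738 - 0.817N_1 into the first: N_1(1 - 0.937·0.817) = 875 - 0.937·738.
So N_1* = 183/0.234 = 783, and then N_2* = 738 - 0.817·783 = 98.6.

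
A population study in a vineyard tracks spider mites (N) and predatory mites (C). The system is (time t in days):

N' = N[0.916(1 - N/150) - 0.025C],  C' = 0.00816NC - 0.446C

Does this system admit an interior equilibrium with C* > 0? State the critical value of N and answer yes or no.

The predator equation gives dC/dt > 0 only when N > 0.446/0.00816 = 54.7.
Without the predator, N → K = 150. Since 150 > 54.7, the predator can invade and persist.

Threshold N = 54.7; K > 54.7, so yes, the predator persists.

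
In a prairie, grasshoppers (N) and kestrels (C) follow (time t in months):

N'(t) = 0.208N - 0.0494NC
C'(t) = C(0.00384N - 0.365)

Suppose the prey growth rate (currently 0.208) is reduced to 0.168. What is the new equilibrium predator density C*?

C* ≈ 3.4

At the interior fixed point, setting dN/dt = 0 with N > 0 fixes C* = (prey growth rate)/(NC coefficient) — independent of the other coefficients.
With the change, C* = 0.168/0.0494 = 3.4; it falls from 4.21.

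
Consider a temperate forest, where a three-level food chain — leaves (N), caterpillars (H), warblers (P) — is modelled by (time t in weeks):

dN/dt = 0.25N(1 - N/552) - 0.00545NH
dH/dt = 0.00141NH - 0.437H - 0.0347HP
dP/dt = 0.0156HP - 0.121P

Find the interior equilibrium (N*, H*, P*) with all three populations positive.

N* ≈ 459, H* ≈ 7.76, P* ≈ 6.04

From dP/dt = 0: 0.0156H* = 0.121, so H* = 7.76.
From dN/dt = 0: 0.25(1 - N*/552) = 0.00545·7.76, giving N* = 552·(1 - 0.169) = 459.
From dH/dt = 0: 0.00141·459 - 0.437 = 0.0347P*, so P* = 0.21/0.0347 = 6.04.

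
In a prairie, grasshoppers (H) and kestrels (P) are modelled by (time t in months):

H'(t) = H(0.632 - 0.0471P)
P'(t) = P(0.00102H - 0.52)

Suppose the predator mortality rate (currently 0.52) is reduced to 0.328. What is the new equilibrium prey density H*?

At the interior fixed point, setting dP/dt = 0 with P > 0 fixes H* = (predator death rate)/(HP coefficient) — independent of the other coefficients.
With the change, H* = 0.328/0.00102 = 322; it falls from 510.

H* ≈ 322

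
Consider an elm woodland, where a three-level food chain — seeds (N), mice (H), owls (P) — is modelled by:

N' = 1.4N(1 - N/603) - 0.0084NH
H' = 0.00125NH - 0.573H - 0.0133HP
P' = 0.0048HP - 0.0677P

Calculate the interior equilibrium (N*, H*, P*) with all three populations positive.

From dP/dt = 0: 0.0048H* = 0.0677, so H* = 14.1.
From dN/dt = 0: 1.4(1 - N*/603) = 0.0084·14.1, giving N* = 603·(1 - 0.0846) = 552.
From dH/dt = 0: 0.00125·552 - 0.573 = 0.0133P*, so P* = 0.117/0.0133 = 8.79.

N* ≈ 552, H* ≈ 14.1, P* ≈ 8.79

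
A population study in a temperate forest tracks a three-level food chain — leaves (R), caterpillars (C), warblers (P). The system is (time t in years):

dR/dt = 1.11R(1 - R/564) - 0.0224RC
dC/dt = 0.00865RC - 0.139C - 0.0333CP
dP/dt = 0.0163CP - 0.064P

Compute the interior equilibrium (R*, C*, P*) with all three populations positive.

From dP/dt = 0: 0.0163C* = 0.064, so C* = 3.93.
From dR/dt = 0: 1.11(1 - R*/564) = 0.0224·3.93, giving R* = 564·(1 - 0.0792) = 519.
From dC/dt = 0: 0.00865·519 - 0.139 = 0.0333P*, so P* = 4.35/0.0333 = 131.

R* ≈ 519, C* ≈ 3.93, P* ≈ 131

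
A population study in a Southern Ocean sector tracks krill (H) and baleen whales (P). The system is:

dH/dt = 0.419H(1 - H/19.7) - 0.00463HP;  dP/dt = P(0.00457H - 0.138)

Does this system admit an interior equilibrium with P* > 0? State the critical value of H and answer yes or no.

The predator equation gives dP/dt > 0 only when H > 0.138/0.00457 = 30.2.
Without the predator, H → K = 19.7. Since 19.7 < 30.2, the predator cannot invade.

Threshold H = 30.2; K < 30.2, so no, the predator goes extinct.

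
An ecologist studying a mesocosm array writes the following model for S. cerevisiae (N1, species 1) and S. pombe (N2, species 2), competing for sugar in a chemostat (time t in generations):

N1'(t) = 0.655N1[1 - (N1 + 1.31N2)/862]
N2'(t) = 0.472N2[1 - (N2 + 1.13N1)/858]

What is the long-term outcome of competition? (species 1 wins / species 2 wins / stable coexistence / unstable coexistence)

Compare the nullcline intercepts: K1/α12 = 862/1.31 = 658 < K2 = 858; K2/α21 = 858/1.13 = 759 < K1 = 862.
Since both are reversed, neither can invade when rare; the interior point is a saddle.

unstable coexistence (outcome depends on initial conditions)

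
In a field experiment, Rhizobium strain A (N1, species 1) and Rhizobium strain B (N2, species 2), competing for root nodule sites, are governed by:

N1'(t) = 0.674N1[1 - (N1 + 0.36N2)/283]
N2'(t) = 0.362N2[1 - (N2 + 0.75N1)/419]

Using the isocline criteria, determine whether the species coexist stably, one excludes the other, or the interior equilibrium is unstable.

stable coexistence

Compare the nullcline intercepts: K1/α12 = 283/0.36 = 786 > K2 = 419; K2/α21 = 419/0.75 = 559 > K1 = 283.
Since both inequalities hold, each species can invade when rare, so the interior equilibrium is stable.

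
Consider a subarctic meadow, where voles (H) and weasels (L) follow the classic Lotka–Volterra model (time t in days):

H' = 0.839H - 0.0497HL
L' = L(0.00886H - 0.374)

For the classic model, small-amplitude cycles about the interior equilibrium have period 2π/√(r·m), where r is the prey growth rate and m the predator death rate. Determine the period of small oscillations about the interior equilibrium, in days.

T ≈ 11.2 days

Here r = 0.839 and m = 0.374, so r·m = 0.314.
ω = √0.314 = 0.56 per day, hence T = 2π/ω ≈ 11.2 days.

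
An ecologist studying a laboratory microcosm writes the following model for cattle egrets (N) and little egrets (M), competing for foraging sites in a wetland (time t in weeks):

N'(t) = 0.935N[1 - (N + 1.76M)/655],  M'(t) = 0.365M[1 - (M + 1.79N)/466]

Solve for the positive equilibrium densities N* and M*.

Setting both brackets to zero gives the nullclines N + 1.76M = 655 and 1.79N + M = 466.
Substituting M = 466 - 1.79N into the first: N(1 - 1.76·1.79) = 655 - 1.76·466.
So N* = -165/-2.15 = 76.8, and then M* = 466 - 1.79·76.8 = 329.

N* ≈ 76.8, M* ≈ 329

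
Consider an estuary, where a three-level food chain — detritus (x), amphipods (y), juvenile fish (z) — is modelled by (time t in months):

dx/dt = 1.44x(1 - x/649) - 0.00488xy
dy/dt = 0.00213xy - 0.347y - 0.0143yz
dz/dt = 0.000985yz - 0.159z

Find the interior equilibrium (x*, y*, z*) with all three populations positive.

From dz/dt = 0: 0.000985y* = 0.159, so y* = 161.
From dx/dt = 0: 1.44(1 - x*/649) = 0.00488·161, giving x* = 649·(1 - 0.547) = 294.
From dy/dt = 0: 0.00213·294 - 0.347 = 0.0143z*, so z* = 0.279/0.0143 = 19.5.

x* ≈ 294, y* ≈ 161, z* ≈ 19.5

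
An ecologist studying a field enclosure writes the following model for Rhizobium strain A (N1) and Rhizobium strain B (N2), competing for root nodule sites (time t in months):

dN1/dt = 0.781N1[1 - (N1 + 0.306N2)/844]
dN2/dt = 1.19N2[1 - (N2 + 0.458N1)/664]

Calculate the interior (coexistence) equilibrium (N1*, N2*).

Setting both brackets to zero gives the nullclines N1 + 0.306N2 = 844 and 0.458N1 + N2 = 664.
Substituting N2 = 664 - 0.458N1 into the first: N1(1 - 0.306·0.458) = 844 - 0.306·664.
So N1* = 641/0.86 = 745, and then N2* = 664 - 0.458·745 = 323.

N1* ≈ 745, N2* ≈ 323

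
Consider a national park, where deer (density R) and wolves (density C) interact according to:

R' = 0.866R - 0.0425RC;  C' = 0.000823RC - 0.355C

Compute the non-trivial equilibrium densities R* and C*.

R* ≈ 431, C* ≈ 20.4

Set dC/dt = 0 with C > 0: 0.000823R - 0.355 = 0, so R* = 0.355/0.000823 = 431.
Set dR/dt = 0 with R > 0: 0.866 - 0.0425C = 0, so C* = 0.866/0.0425 = 20.4.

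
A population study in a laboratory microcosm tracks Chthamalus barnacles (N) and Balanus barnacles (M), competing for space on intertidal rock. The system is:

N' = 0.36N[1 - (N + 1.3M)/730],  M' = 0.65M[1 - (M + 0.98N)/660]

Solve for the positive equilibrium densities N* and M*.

N* ≈ 467, M* ≈ 202

Setting both brackets to zero gives the nullclines N + 1.3M = 730 and 0.98N + M = 660.
Substituting M = 660 - 0.98N into the first: N(1 - 1.3·0.98) = 730 - 1.3·660.
So N* = -128/-0.274 = 467, and then M* = 660 - 0.98·467 = 202.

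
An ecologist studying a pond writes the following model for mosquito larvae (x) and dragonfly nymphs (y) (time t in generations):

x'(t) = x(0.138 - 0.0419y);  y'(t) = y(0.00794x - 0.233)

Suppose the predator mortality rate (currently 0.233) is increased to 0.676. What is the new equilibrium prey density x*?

x* ≈ 85.1

At the interior fixed point, setting dy/dt = 0 with y > 0 fixes x* = (predator death rate)/(xy coefficient) — independent of the other coefficients.
With the change, x* = 0.676/0.00794 = 85.1; it rises from 29.3.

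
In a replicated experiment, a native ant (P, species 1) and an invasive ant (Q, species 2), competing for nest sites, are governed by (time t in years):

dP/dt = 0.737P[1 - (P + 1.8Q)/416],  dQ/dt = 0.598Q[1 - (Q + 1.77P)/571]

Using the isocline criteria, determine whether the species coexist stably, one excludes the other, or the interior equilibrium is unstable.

Compare the nullcline intercepts: K1/α12 = 416/1.8 = 231 < K2 = 571; K2/α21 = 571/1.77 = 323 < K1 = 416.
Since both are reversed, neither can invade when rare; the interior point is a saddle.

unstable coexistence (outcome depends on initial conditions)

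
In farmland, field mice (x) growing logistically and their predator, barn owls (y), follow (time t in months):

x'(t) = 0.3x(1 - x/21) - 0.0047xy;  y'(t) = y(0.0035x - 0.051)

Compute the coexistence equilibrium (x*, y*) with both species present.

x* ≈ 14.6, y* ≈ 19.5

From dy/dt = 0 with y > 0: 0.0035x* = 0.051, so x* = 14.6.
Substitute into dx/dt = 0: 0.3(1 - 14.6/21) = 0.0047y*.
The bracket is 0.306, giving y* = 0.0918/0.0047 = 19.5.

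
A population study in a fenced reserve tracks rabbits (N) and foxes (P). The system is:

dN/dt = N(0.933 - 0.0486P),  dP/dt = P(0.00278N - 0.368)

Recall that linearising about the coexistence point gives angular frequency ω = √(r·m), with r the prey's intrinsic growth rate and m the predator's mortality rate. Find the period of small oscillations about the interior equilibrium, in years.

Here r = 0.933 and m = 0.368, so r·m = 0.343.
ω = √0.343 = 0.586 per year, hence T = 2π/ω ≈ 10.7 years.

T ≈ 10.7 years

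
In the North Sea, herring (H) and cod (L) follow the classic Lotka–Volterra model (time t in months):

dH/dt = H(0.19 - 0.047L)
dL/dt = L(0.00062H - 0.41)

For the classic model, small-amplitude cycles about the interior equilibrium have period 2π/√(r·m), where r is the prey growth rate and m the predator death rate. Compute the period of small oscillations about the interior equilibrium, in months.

Here r = 0.19 and m = 0.41, so r·m = 0.0779.
ω = √0.0779 = 0.279 per month, hence T = 2π/ω ≈ 22.5 months.

T ≈ 22.5 months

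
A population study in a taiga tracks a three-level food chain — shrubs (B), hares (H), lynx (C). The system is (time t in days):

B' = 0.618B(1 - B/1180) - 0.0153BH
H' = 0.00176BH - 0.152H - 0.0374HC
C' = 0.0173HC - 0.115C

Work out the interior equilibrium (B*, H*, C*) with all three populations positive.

B* ≈ 986, H* ≈ 6.65, C* ≈ 42.3

From dC/dt = 0: 0.0173H* = 0.115, so H* = 6.65.
From dB/dt = 0: 0.618(1 - B*/1180) = 0.0153·6.65, giving B* = 1180·(1 - 0.165) = 986.
From dH/dt = 0: 0.00176·986 - 0.152 = 0.0374C*, so C* = 1.58/0.0374 = 42.3.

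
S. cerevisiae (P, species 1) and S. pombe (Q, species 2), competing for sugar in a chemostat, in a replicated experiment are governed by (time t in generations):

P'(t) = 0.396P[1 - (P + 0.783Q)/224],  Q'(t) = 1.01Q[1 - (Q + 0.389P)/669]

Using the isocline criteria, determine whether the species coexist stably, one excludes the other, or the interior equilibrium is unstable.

species 2 excludes species 1

Compare the nullcline intercepts: K1/α12 = 224/0.783 = 286 < K2 = 669; K2/α21 = 669/0.389 = 1720 > K1 = 224.
Since the inequalities point opposite ways, species 2 can invade but species 1 cannot.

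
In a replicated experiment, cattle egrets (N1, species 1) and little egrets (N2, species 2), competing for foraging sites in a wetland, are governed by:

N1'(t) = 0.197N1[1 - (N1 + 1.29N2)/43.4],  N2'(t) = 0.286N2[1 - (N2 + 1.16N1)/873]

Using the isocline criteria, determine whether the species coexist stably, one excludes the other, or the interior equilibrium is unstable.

Compare the nullcline intercepts: K1/α12 = 43.4/1.29 = 33.6 < K2 = 873; K2/α21 = 873/1.16 = 753 > K1 = 43.4.
Since the inequalities point opposite ways, species 2 can invade but species 1 cannot.

species 2 excludes species 1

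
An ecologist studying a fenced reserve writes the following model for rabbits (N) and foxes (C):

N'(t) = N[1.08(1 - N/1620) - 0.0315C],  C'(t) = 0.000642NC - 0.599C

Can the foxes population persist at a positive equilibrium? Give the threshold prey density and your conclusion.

The predator equation gives dC/dt > 0 only when N > 0.599/0.000642 = 933.
Without the predator, N → K = 1620. Since 1620 > 933, the predator can invade and persist.

Threshold N = 933; K > 933, so yes, the predator persists.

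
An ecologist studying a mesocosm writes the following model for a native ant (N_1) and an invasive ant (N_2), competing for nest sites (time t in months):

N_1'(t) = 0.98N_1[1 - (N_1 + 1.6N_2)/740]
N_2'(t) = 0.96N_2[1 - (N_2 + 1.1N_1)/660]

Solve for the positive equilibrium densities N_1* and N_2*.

Setting both brackets to zero gives the nullclines N_1 + 1.6N_2 = 740 and 1.1N_1 + N_2 = 660.
Substituting N_2 = 660 - 1.1N_1 into the first: N_1(1 - 1.6·1.1) = 740 - 1.6·660.
So N_1* = -316/-0.76 = 416, and then N_2* = 660 - 1.1·416 = 203.

N_1* ≈ 416, N_2* ≈ 203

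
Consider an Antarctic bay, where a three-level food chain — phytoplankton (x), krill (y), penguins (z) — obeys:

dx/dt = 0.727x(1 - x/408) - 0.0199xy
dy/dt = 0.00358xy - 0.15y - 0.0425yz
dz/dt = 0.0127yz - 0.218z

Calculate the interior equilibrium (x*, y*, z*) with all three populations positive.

From dz/dt = 0: 0.0127y* = 0.218, so y* = 17.2.
From dx/dt = 0: 0.727(1 - x*/408) = 0.0199·17.2, giving x* = 408·(1 - 0.47) = 216.
From dy/dt = 0: 0.00358·216 - 0.15 = 0.0425z*, so z* = 0.624/0.0425 = 14.7.

x* ≈ 216, y* ≈ 17.2, z* ≈ 14.7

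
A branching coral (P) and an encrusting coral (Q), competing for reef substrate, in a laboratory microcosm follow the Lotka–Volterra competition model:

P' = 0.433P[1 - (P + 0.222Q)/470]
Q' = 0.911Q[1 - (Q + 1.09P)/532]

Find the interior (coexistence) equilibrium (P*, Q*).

P* ≈ 464, Q* ≈ 26

Setting both brackets to zero gives the nullclines P + 0.222Q = 470 and 1.09P + Q = 532.
Substituting Q = 532 - 1.09P into the first: P(1 - 0.222·1.09) = 470 - 0.222·532.
So P* = 352/0.758 = 464, and then Q* = 532 - 1.09·464 = 26.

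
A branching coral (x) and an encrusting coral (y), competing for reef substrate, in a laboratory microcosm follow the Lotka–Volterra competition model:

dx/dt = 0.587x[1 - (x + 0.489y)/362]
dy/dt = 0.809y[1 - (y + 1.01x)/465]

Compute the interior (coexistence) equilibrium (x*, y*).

Setting both brackets to zero gives the nullclines x + 0.489y = 362 and 1.01x + y = 465.
Substituting y = 465 - 1.01x into the first: x(1 - 0.489·1.01) = 362 - 0.489·465.
So x* = 135/0.506 = 266, and then y* = 465 - 1.01·266 = 196.

x* ≈ 266, y* ≈ 196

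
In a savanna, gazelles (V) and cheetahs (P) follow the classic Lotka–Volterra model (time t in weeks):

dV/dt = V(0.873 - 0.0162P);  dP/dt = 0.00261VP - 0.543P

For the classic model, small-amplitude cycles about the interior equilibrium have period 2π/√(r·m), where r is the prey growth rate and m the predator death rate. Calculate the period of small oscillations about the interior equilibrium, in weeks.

T ≈ 9.13 weeks

Here r = 0.873 and m = 0.543, so r·m = 0.474.
ω = √0.474 = 0.689 per week, hence T = 2π/ω ≈ 9.13 weeks.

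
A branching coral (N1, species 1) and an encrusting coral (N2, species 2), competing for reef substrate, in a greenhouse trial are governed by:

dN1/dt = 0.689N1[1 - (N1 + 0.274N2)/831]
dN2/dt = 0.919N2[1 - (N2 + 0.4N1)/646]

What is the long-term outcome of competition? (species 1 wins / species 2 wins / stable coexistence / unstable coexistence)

Compare the nullcline intercepts: K1/α12 = 831/0.274 = 3030 > K2 = 646; K2/α21 = 646/0.4 = 1620 > K1 = 831.
Since both inequalities hold, each species can invade when rare, so the interior equilibrium is stable.

stable coexistence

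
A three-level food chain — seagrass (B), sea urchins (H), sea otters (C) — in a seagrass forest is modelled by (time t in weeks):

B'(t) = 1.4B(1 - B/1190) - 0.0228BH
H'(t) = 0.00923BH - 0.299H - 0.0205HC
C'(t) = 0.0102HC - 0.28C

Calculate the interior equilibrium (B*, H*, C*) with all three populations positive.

B* ≈ 658, H* ≈ 27.5, C* ≈ 282

From dC/dt = 0: 0.0102H* = 0.28, so H* = 27.5.
From dB/dt = 0: 1.4(1 - B*/1190) = 0.0228·27.5, giving B* = 1190·(1 - 0.447) = 658.
From dH/dt = 0: 0.00923·658 - 0.299 = 0.0205C*, so C* = 5.77/0.0205 = 282.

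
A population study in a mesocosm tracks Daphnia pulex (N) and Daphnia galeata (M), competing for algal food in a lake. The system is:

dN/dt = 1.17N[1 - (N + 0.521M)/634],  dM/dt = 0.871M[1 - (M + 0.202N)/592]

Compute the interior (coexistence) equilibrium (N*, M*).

N* ≈ 364, M* ≈ 518

Setting both brackets to zero gives the nullclines N + 0.521M = 634 and 0.202N + M = 592.
Substituting M = 592 - 0.202N into the first: N(1 - 0.521·0.202) = 634 - 0.521·592.
So N* = 326/0.895 = 364, and then M* = 592 - 0.202·364 = 518.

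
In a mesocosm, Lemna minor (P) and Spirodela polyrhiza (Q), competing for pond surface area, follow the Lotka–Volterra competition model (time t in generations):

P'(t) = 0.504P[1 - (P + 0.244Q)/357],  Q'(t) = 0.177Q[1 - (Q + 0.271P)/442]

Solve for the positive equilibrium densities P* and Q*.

Setting both brackets to zero gives the nullclines P + 0.244Q = 357 and 0.271P + Q = 442.
Substituting Q = 442 - 0.271P into the first: P(1 - 0.244·0.271) = 357 - 0.244·442.
So P* = 249/0.934 = 267, and then Q* = 442 - 0.271·267 = 370.

P* ≈ 267, Q* ≈ 370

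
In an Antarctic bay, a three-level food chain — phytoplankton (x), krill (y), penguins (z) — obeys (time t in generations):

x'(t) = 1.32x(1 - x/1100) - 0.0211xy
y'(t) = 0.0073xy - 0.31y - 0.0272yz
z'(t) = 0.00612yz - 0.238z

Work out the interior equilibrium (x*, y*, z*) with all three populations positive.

From dz/dt = 0: 0.00612y* = 0.238, so y* = 38.9.
From dx/dt = 0: 1.32(1 - x*/1100) = 0.0211·38.9, giving x* = 1100·(1 - 0.622) = 416.
From dy/dt = 0: 0.0073·416 - 0.31 = 0.0272z*, so z* = 2.73/0.0272 = 100.

x* ≈ 416, y* ≈ 38.9, z* ≈ 100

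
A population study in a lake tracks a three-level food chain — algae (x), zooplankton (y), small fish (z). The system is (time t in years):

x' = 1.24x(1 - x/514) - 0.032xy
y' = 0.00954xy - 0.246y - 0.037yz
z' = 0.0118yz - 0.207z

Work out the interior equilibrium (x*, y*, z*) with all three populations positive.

x* ≈ 281, y* ≈ 17.5, z* ≈ 65.9

From dz/dt = 0: 0.0118y* = 0.207, so y* = 17.5.
From dx/dt = 0: 1.24(1 - x*/514) = 0.032·17.5, giving x* = 514·(1 - 0.453) = 281.
From dy/dt = 0: 0.00954·281 - 0.246 = 0.037z*, so z* = 2.44/0.037 = 65.9.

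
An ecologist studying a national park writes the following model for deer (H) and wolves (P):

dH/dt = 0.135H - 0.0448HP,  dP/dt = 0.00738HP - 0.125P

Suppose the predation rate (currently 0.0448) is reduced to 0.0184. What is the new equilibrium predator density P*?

P* ≈ 7.34

At the interior fixed point, setting dH/dt = 0 with H > 0 fixes P* = (prey growth rate)/(HP coefficient) — independent of the other coefficients.
With the change, P* = 0.135/0.0184 = 7.34; it rises from 3.01.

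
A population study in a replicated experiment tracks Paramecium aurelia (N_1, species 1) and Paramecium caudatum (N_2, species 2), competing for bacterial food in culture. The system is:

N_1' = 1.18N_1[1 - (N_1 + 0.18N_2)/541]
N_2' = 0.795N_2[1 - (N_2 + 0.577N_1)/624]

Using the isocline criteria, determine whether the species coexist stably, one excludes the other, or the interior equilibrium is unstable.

Compare the nullcline intercepts: K1/α12 = 541/0.18 = 3010 > K2 = 624; K2/α21 = 624/0.577 = 1080 > K1 = 541.
Since both inequalities hold, each species can invade when rare, so the interior equilibrium is stable.

stable coexistence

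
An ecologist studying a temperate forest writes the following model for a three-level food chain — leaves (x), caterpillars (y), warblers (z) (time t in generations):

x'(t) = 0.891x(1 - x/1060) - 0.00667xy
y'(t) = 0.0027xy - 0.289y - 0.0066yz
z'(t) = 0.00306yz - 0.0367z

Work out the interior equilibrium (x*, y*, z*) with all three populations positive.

x* ≈ 965, y* ≈ 12, z* ≈ 351

From dz/dt = 0: 0.00306y* = 0.0367, so y* = 12.
From dx/dt = 0: 0.891(1 - x*/1060) = 0.00667·12, giving x* = 1060·(1 - 0.0898) = 965.
From dy/dt = 0: 0.0027·965 - 0.289 = 0.0066z*, so z* = 2.32/0.0066 = 351.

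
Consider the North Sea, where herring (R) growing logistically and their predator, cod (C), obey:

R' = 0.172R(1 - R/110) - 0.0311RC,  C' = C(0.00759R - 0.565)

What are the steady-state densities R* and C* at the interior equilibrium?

From dC/dt = 0 with C > 0: 0.00759R* = 0.565, so R* = 74.4.
Substitute into dR/dt = 0: 0.172(1 - 74.4/110) = 0.0311C*.
The bracket is 0.323, giving C* = 0.0556/0.0311 = 1.79.

R* ≈ 74.4, C* ≈ 1.79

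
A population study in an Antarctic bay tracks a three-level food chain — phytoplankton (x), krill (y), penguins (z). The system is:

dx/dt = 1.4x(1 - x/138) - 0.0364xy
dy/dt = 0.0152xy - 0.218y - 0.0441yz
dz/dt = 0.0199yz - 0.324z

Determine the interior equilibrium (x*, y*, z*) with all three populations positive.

From dz/dt = 0: 0.0199y* = 0.324, so y* = 16.3.
From dx/dt = 0: 1.4(1 - x*/138) = 0.0364·16.3, giving x* = 138·(1 - 0.423) = 79.6.
From dy/dt = 0: 0.0152·79.6 - 0.218 = 0.0441z*, so z* = 0.992/0.0441 = 22.5.

x* ≈ 79.6, y* ≈ 16.3, z* ≈ 22.5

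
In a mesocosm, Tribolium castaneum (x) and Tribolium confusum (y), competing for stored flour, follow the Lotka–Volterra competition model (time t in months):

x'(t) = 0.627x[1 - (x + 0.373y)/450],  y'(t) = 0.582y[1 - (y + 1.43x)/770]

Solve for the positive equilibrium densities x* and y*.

x* ≈ 349, y* ≈ 271

Setting both brackets to zero gives the nullclines x + 0.373y = 450 and 1.43x + y = 770.
Substituting y = 770 - 1.43x into the first: x(1 - 0.373·1.43) = 450 - 0.373·770.
So x* = 163/0.467 = 349, and then y* = 770 - 1.43·349 = 271.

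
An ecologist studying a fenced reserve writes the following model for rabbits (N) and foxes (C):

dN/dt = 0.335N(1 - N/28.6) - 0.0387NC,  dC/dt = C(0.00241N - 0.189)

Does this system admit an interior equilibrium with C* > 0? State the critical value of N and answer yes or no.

Threshold N = 78.4; K < 78.4, so no, the predator goes extinct.

The predator equation gives dC/dt > 0 only when N > 0.189/0.00241 = 78.4.
Without the predator, N → K = 28.6. Since 28.6 < 78.4, the predator cannot invade.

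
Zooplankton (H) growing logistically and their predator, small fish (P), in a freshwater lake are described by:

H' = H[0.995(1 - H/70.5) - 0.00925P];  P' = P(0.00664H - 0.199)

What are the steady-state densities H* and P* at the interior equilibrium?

From dP/dt = 0 with P > 0: 0.00664H* = 0.199, so H* = 30.
Substitute into dH/dt = 0: 0.995(1 - 30/70.5) = 0.00925P*.
The bracket is 0.575, giving P* = 0.572/0.00925 = 61.8.

H* ≈ 30, P* ≈ 61.8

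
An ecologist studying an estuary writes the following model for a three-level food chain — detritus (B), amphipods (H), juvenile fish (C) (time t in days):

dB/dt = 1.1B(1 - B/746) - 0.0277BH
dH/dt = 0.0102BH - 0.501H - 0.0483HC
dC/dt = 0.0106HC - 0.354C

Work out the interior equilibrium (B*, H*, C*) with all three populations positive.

From dC/dt = 0: 0.0106H* = 0.354, so H* = 33.4.
From dB/dt = 0: 1.1(1 - B*/746) = 0.0277·33.4, giving B* = 746·(1 - 0.841) = 119.
From dH/dt = 0: 0.0102·119 - 0.501 = 0.0483C*, so C* = 0.709/0.0483 = 14.7.

B* ≈ 119, H* ≈ 33.4, C* ≈ 14.7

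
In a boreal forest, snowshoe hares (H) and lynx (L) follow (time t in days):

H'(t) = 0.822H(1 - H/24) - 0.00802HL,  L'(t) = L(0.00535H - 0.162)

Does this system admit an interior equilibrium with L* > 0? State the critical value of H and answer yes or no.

The predator equation gives dL/dt > 0 only when H > 0.162/0.00535 = 30.3.
Without the predator, H → K = 24. Since 24 < 30.3, the predator cannot invade.

Threshold H = 30.3; K < 30.3, so no, the predator goes extinct.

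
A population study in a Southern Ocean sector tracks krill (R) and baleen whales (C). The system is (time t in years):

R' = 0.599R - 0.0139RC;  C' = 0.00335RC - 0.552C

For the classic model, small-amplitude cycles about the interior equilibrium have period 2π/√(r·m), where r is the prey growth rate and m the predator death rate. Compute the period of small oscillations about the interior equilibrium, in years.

T ≈ 10.9 years

Here r = 0.599 and m = 0.552, so r·m = 0.331.
ω = √0.331 = 0.575 per year, hence T = 2π/ω ≈ 10.9 years.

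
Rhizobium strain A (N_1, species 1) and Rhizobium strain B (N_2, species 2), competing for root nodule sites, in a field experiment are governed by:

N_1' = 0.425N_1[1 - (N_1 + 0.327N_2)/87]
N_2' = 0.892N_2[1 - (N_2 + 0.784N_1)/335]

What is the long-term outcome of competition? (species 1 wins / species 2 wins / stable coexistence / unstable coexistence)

Compare the nullcline intercepts: K1/α12 = 87/0.327 = 266 < K2 = 335; K2/α21 = 335/0.784 = 427 > K1 = 87.
Since the inequalities point opposite ways, species 2 can invade but species 1 cannot.

species 2 excludes species 1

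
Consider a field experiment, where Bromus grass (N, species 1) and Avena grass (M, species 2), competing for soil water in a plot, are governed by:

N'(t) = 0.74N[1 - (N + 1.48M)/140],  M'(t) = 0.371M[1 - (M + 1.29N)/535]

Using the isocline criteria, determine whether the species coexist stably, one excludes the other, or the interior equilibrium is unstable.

species 2 excludes species 1

Compare the nullcline intercepts: K1/α12 = 140/1.48 = 94.6 < K2 = 535; K2/α21 = 535/1.29 = 415 > K1 = 140.
Since the inequalities point opposite ways, species 2 can invade but species 1 cannot.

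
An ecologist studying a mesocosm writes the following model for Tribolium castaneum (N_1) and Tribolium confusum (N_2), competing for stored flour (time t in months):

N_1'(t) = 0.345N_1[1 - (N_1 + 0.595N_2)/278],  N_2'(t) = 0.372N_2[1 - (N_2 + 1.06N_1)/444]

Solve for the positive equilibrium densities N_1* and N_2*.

N_1* ≈ 37.4, N_2* ≈ 404

Setting both brackets to zero gives the nullclines N_1 + 0.595N_2 = 278 and 1.06N_1 + N_2 = 444.
Substituting N_2 = 444 - 1.06N_1 into the first: N_1(1 - 0.595·1.06) = 278 - 0.595·444.
So N_1* = 13.8/0.369 = 37.4, and then N_2* = 444 - 1.06·37.4 = 404.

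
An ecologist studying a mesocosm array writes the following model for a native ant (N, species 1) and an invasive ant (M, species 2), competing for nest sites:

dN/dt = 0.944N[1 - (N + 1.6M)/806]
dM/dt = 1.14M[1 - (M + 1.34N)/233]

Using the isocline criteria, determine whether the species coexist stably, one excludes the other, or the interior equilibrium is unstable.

species 1 excludes species 2

Compare the nullcline intercepts: K1/α12 = 806/1.6 = 504 > K2 = 233; K2/α21 = 233/1.34 = 174 < K1 = 806.
Since the inequalities point opposite ways, species 1 can invade but species 2 cannot.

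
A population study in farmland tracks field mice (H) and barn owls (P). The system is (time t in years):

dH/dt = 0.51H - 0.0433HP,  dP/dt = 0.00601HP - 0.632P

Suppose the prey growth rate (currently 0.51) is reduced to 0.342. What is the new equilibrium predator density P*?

P* ≈ 7.9

At the interior fixed point, setting dH/dt = 0 with H > 0 fixes P* = (prey growth rate)/(HP coefficient) — independent of the other coefficients.
With the change, P* = 0.342/0.0433 = 7.9; it falls from 11.8.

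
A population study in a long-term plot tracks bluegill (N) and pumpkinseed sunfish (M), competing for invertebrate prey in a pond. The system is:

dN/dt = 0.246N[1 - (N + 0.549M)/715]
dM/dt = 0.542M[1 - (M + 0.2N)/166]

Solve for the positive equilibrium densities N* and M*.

Setting both brackets to zero gives the nullclines N + 0.549M = 715 and 0.2N + M = 166.
Substituting M = 166 - 0.2N into the first: N(1 - 0.549·0.2) = 715 - 0.549·166.
So N* = 624/0.89 = 701, and then M* = 166 - 0.2·701 = 25.8.

N* ≈ 701, M* ≈ 25.8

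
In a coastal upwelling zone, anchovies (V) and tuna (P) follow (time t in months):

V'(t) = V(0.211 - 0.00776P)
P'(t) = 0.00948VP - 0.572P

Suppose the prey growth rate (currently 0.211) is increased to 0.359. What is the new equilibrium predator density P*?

P* ≈ 46.3

At the interior fixed point, setting dV/dt = 0 with V > 0 fixes P* = (prey growth rate)/(VP coefficient) — independent of the other coefficients.
With the change, P* = 0.359/0.00776 = 46.3; it rises from 27.2.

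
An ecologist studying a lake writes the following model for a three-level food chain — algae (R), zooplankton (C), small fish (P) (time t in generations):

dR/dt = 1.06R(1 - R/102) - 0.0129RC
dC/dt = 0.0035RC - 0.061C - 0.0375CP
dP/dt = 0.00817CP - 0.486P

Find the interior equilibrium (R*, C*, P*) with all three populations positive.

From dP/dt = 0: 0.00817C* = 0.486, so C* = 59.5.
From dR/dt = 0: 1.06(1 - R*/102) = 0.0129·59.5, giving R* = 102·(1 - 0.724) = 28.2.
From dC/dt = 0: 0.0035·28.2 - 0.061 = 0.0375P*, so P* = 0.0376/0.0375 = 1.

R* ≈ 28.2, C* ≈ 59.5, P* ≈ 1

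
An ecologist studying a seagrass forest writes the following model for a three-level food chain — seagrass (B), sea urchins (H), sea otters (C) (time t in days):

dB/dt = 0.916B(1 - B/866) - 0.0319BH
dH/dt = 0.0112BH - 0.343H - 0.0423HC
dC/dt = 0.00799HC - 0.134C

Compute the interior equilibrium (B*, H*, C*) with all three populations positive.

From dC/dt = 0: 0.00799H* = 0.134, so H* = 16.8.
From dB/dt = 0: 0.916(1 - B*/866) = 0.0319·16.8, giving B* = 866·(1 - 0.584) = 360.
From dH/dt = 0: 0.0112·360 - 0.343 = 0.0423C*, so C* = 3.69/0.0423 = 87.3.

B* ≈ 360, H* ≈ 16.8, C* ≈ 87.3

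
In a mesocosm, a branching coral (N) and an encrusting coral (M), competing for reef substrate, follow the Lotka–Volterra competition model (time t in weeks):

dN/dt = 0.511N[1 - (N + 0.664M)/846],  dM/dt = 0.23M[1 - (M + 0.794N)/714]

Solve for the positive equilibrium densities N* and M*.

N* ≈ 787, M* ≈ 89.4

Setting both brackets to zero gives the nullclines N + 0.664M = 846 and 0.794N + M = 714.
Substituting M = 714 - 0.794N into the first: N(1 - 0.664·0.794) = 846 - 0.664·714.
So N* = 372/0.473 = 787, and then M* = 714 - 0.794·787 = 89.4.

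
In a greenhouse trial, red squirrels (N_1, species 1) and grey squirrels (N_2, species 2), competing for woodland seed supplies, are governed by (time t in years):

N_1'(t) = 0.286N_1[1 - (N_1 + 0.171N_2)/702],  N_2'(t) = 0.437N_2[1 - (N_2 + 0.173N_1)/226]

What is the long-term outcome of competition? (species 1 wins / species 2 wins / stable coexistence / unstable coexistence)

stable coexistence

Compare the nullcline intercepts: K1/α12 = 702/0.171 = 4110 > K2 = 226; K2/α21 = 226/0.173 = 1310 > K1 = 702.
Since both inequalities hold, each species can invade when rare, so the interior equilibrium is stable.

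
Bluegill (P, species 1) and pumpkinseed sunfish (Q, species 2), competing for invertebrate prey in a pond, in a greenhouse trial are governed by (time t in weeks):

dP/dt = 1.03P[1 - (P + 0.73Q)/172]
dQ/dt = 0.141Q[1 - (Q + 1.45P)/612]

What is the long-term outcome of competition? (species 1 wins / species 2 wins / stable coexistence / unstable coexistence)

Compare the nullcline intercepts: K1/α12 = 172/0.73 = 236 < K2 = 612; K2/α21 = 612/1.45 = 422 > K1 = 172.
Since the inequalities point opposite ways, species 2 can invade but species 1 cannot.

species 2 excludes species 1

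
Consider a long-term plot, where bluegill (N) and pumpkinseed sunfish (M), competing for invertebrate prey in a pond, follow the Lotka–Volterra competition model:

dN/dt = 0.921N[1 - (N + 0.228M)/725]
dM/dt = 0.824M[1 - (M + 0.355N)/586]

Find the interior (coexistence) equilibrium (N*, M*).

Setting both brackets to zero gives the nullclines N + 0.228M = 725 and 0.355N + M = 586.
Substituting M = 586 - 0.355N into the first: N(1 - 0.228·0.355) = 725 - 0.228·586.
So N* = 591/0.919 = 643, and then M* = 586 - 0.355·643 = 358.

N* ≈ 643, M* ≈ 358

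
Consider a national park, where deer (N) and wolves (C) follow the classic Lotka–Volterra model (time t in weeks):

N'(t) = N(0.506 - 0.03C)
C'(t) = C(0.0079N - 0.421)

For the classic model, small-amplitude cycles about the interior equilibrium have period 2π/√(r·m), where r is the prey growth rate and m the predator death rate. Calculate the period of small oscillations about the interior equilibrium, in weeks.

Here r = 0.506 and m = 0.421, so r·m = 0.213.
ω = √0.213 = 0.462 per week, hence T = 2π/ω ≈ 13.6 weeks.

T ≈ 13.6 weeks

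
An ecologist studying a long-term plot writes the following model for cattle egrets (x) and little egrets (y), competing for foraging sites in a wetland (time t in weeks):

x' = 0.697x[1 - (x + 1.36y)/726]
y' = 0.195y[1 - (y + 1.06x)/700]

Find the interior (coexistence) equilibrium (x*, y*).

Setting both brackets to zero gives the nullclines x + 1.36y = 726 and 1.06x + y = 700.
Substituting y = 700 - 1.06x into the first: x(1 - 1.36·1.06) = 726 - 1.36·700.
So x* = -226/-0.442 = 512, and then y* = 700 - 1.06·512 = 158.

x* ≈ 512, y* ≈ 158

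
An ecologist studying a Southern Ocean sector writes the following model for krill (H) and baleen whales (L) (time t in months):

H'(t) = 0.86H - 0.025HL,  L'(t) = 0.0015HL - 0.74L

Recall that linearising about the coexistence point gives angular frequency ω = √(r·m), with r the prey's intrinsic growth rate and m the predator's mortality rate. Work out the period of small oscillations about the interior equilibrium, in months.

T ≈ 7.88 months

Here r = 0.86 and m = 0.74, so r·m = 0.636.
ω = √0.636 = 0.798 per month, hence T = 2π/ω ≈ 7.88 months.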